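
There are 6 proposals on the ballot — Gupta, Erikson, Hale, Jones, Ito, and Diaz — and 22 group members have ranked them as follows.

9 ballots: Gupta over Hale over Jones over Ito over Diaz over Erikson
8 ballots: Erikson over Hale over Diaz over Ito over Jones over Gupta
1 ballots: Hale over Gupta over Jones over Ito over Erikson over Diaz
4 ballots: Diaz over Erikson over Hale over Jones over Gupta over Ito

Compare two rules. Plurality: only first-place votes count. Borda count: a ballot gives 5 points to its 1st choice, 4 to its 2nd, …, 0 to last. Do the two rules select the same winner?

No

Plurality first-place counts: Gupta 9, Erikson 8, Hale 1, Jones 0, Ito 0, Diaz 4 → Gupta.
Borda totals: Gupta 53, Erikson 57, Hale 85, Jones 46, Ito 36, Diaz 53 → Hale.
The two rules disagree: plurality picks Gupta, Borda picks Hale.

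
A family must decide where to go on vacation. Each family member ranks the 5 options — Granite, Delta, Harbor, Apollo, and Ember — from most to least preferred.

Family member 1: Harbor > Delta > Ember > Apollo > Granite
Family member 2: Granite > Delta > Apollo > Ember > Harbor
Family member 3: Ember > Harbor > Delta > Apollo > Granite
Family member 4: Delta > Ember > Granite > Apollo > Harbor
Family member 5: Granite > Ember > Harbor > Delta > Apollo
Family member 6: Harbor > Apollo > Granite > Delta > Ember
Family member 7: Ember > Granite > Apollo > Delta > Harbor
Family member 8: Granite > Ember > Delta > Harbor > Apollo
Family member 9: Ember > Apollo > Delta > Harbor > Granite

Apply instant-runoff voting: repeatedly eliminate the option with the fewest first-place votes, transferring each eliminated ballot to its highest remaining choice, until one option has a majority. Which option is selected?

Ember

Round 1: Granite 3, Ember 3, Harbor 2, Delta 1, Apollo 0. Apollo has the fewest and is eliminated.
Round 2: Granite 3, Ember 3, Harbor 2, Delta 1. Delta has the fewest and is eliminated.
Round 3: Ember 4, Granite 3, Harbor 2. Harbor has the fewest and is eliminated.
Round 4: Ember 5, Granite 4. Ember has a majority.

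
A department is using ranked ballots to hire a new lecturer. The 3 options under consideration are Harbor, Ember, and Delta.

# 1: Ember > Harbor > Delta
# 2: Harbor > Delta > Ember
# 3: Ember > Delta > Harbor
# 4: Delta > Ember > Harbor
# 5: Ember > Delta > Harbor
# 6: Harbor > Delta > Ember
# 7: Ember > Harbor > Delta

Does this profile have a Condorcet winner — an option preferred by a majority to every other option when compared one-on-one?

Head-to-head results (7 voters total):
Harbor vs Ember: Ember wins 5–2.
Harbor vs Delta: Harbor wins 4–3.
Ember vs Delta: Ember wins 4–3.
Ember beats each rival — Harbor (5–2), Delta (4–3) — so Ember is the Condorcet winner.

Yes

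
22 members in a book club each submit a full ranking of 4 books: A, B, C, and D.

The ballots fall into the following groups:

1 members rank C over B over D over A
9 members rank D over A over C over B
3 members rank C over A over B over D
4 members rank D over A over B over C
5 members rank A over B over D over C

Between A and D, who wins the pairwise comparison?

Ballots ranking A above D: 3+5 = 8.
Ballots ranking D above A: 1+9+4 = 14.
D wins the head-to-head, 14–8.

D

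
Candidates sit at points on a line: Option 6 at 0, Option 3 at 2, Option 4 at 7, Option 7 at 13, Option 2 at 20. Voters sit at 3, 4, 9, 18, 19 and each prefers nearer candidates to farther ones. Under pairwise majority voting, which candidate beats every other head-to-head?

Option 4

With single-peaked preferences on a line, the Condorcet winner is the candidate closest to the median voter.
The median voter (position 9) is closest to Option 4 at 7.
Check: Option 4 vs Option 7 — voters closer to Option 4: 3 of 5.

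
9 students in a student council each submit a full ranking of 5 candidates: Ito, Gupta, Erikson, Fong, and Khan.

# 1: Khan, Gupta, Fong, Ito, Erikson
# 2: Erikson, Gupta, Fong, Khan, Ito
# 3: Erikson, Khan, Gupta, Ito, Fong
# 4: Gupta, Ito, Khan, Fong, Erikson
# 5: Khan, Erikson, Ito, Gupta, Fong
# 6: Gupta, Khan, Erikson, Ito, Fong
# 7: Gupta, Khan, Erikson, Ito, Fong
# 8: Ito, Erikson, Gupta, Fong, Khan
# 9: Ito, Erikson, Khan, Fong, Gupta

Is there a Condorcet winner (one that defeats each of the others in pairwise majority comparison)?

No

Head-to-head results (9 voters total):
Ito vs Gupta: Gupta wins 6–3.
Ito vs Erikson: Erikson wins 5–4.
Ito vs Fong: Ito wins 7–2.
Ito vs Khan: Khan wins 6–3.
Gupta vs Erikson: Erikson wins 5–4.
Gupta vs Fong: Gupta wins 8–1.
Gupta vs Khan: Gupta wins 5–4.
Erikson vs Fong: Erikson wins 7–2.
Erikson vs Khan: Khan wins 5–4.
Fong vs Khan: Khan wins 7–2.
No candidate beats all others: Gupta beats Khan beats Erikson beats Gupta, a majority cycle.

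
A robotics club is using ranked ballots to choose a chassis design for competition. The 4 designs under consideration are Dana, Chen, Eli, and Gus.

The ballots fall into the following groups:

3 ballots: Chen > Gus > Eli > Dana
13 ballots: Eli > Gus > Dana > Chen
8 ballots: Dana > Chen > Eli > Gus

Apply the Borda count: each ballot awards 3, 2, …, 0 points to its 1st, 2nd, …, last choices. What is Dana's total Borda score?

37

Borda scores:
  Dana: 3·0 + 13·1 + 8·3 = 37
  Chen: 3·3 + 13·0 + 8·2 = 25
  Eli: 3·1 + 13·3 + 8·1 = 50
  Gus: 3·2 + 13·2 + 8·0 = 32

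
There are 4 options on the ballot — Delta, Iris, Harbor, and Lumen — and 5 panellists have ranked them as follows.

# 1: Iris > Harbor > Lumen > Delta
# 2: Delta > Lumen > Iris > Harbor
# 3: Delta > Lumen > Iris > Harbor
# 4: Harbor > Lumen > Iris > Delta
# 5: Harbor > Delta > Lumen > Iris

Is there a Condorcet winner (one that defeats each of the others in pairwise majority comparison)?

No

Head-to-head results (5 voters total):
Delta vs Iris: Delta wins 3–2.
Delta vs Harbor: Harbor wins 3–2.
Delta vs Lumen: Delta wins 3–2.
Iris vs Harbor: Iris wins 3–2.
Iris vs Lumen: Lumen wins 4–1.
Harbor vs Lumen: Harbor wins 3–2.
No candidate beats all others: Delta beats Iris beats Harbor beats Delta, a majority cycle.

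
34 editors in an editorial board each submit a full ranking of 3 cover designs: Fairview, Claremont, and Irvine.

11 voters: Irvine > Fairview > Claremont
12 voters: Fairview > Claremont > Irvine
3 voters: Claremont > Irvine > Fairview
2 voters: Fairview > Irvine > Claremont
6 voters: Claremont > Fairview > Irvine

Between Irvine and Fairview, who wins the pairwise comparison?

Fairview

Ballots ranking Irvine above Fairview: 11+3 = 14.
Ballots ranking Fairview above Irvine: 12+2+6 = 20.
Fairview wins the head-to-head, 20–14.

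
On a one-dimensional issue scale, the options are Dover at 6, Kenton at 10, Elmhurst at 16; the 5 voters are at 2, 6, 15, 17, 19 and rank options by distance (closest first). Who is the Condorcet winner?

With single-peaked preferences on a line, the Condorcet winner is the candidate closest to the median voter.
The median voter (position 15) is closest to Elmhurst at 16.
Check: Elmhurst vs Kenton — voters closer to Elmhurst: 3 of 5.

Elmhurst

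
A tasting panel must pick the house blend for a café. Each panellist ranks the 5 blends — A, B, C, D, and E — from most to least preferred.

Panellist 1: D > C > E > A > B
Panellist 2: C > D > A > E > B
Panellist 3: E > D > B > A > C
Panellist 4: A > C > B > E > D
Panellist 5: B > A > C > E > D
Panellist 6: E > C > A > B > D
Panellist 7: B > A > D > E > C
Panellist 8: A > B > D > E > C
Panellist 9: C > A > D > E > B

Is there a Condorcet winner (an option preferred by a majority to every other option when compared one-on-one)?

Yes

Head-to-head results (9 voters total):
A vs B: A wins 6–3.
A vs C: A wins 5–4.
A vs D: A wins 6–3.
A vs E: A wins 6–3.
B vs C: C wins 5–4.
B vs D: B wins 5–4.
B vs E: E wins 5–4.
C vs D: C wins 5–4.
C vs E: C wins 5–4.
D vs E: D wins 5–4.
A beats each rival — B (6–3), C (5–4), D (6–3), E (6–3) — so A is the Condorcet winner.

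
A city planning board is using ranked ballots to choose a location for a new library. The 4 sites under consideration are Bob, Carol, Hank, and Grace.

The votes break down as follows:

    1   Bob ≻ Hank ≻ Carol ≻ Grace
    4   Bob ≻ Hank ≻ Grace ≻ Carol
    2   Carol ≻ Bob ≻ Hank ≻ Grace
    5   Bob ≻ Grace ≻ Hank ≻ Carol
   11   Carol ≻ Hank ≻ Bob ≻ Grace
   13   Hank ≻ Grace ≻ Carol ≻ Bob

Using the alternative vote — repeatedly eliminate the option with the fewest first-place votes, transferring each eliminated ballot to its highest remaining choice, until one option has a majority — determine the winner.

Hank

Round 1: Carol 13, Hank 13, Bob 10, Grace 0. Grace has the fewest and is eliminated.
Round 2: Carol 13, Hank 13, Bob 10. Bob has the fewest and is eliminated.
Round 3: Hank 23, Carol 13. Hank has a majority.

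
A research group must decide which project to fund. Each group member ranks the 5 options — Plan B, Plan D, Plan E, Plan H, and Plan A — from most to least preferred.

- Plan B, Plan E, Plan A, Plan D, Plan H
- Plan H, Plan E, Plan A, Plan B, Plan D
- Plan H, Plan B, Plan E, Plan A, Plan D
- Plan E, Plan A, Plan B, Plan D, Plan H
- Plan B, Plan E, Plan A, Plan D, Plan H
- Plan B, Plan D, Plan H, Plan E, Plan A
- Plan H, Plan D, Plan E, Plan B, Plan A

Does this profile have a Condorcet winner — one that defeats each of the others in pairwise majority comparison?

Yes

Head-to-head results (7 voters total):
Plan B vs Plan D: Plan B wins 6–1.
Plan B vs Plan E: Plan B wins 4–3.
Plan B vs Plan H: Plan B wins 4–3.
Plan B vs Plan A: Plan B wins 5–2.
Plan D vs Plan E: Plan E wins 5–2.
Plan D vs Plan H: Plan D wins 4–3.
Plan D vs Plan A: Plan A wins 5–2.
Plan E vs Plan H: Plan H wins 4–3.
Plan E vs Plan A: Plan E wins 7–0.
Plan H vs Plan A: Plan H wins 4–3.
Plan B beats each rival — Plan D (6–1), Plan E (4–3), Plan H (4–3), Plan A (5–2) — so Plan B is the Condorcet winner.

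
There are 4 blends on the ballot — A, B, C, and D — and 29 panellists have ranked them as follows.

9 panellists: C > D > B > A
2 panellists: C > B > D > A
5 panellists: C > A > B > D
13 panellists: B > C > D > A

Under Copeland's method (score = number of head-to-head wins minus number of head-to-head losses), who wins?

Pairwise results:
  A vs B: B wins 24–5.
  A vs C: C wins 29–0.
  A vs D: D wins 24–5.
  B vs C: C wins 16–13.
  B vs D: B wins 20–9.
  C vs D: C wins 29–0.
Copeland scores (wins − losses):
  A: 0 − 3 = -3
  B: 2 − 1 = 1
  C: 3 − 0 = 3
  D: 1 − 2 = -1
C has the best Copeland score.

C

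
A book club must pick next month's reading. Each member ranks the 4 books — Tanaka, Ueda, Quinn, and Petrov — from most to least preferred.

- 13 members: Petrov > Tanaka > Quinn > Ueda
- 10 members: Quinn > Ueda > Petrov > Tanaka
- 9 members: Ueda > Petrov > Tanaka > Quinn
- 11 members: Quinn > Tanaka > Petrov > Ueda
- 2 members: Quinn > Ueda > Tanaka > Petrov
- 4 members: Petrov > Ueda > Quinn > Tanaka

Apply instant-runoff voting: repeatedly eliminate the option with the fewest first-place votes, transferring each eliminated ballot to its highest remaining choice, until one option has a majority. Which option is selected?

Petrov

Round 1: Quinn 23, Petrov 17, Ueda 9, Tanaka 0. Tanaka has the fewest and is eliminated.
Round 2: Quinn 23, Petrov 17, Ueda 9. Ueda has the fewest and is eliminated.
Round 3: Petrov 26, Quinn 23. Petrov has a majority.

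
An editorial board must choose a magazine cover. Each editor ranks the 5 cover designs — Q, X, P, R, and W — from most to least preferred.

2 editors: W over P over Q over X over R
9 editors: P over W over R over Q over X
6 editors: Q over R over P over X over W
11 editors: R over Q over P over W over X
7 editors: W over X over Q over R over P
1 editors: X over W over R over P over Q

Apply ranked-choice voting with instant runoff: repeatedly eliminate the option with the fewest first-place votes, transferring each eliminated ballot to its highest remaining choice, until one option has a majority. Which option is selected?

W

Round 1: R 11, P 9, W 9, Q 6, X 1. X has the fewest and is eliminated.
Round 2: R 11, W 10, P 9, Q 6. Q has the fewest and is eliminated.
Round 3: R 17, W 10, P 9. P has the fewest and is eliminated.
Round 4: W 19, R 17. W has a majority.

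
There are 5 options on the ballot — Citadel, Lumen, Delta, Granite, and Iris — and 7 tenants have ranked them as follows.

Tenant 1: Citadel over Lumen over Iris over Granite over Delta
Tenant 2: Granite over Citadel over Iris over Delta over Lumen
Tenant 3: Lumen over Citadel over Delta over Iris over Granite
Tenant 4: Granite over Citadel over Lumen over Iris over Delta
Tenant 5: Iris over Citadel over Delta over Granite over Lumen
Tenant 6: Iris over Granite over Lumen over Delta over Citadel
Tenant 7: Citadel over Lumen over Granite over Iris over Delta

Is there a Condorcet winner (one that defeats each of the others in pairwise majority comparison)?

Head-to-head results (7 voters total):
Citadel vs Lumen: Citadel wins 5–2.
Citadel vs Delta: Citadel wins 6–1.
Citadel vs Granite: Citadel wins 4–3.
Citadel vs Iris: Citadel wins 5–2.
Lumen vs Delta: Lumen wins 5–2.
Lumen vs Granite: Granite wins 4–3.
Lumen vs Iris: Lumen wins 4–3.
Delta vs Granite: Granite wins 5–2.
Delta vs Iris: Iris wins 6–1.
Granite vs Iris: Iris wins 4–3.
Citadel beats each rival — Lumen (5–2), Delta (6–1), Granite (4–3), Iris (5–2) — so Citadel is the Condorcet winner.

Yes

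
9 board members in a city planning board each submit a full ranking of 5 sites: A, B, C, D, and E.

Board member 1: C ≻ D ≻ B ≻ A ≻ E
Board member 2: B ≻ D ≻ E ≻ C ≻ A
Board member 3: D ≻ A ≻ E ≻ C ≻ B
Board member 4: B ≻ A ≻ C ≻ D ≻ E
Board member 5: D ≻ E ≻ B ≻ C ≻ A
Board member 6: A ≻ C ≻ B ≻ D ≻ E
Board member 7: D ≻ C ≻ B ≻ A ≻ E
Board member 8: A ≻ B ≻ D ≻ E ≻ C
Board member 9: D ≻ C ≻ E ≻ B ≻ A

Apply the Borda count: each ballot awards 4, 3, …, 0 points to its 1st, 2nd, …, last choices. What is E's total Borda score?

Borda scores:
  A: 1 + 0 + 3 + 3 + 0 + 4 + 1 + 4 + 0 = 16
  B: 2 + 4 + 0 + 4 + 2 + 2 + 2 + 3 + 1 = 20
  C: 4 + 1 + 1 + 2 + 1 + 3 + 3 + 0 + 3 = 18
  D: 3 + 3 + 4 + 1 + 4 + 1 + 4 + 2 + 4 = 26
  E: 0 + 2 + 2 + 0 + 3 + 0 + 0 + 1 + 2 = 10

10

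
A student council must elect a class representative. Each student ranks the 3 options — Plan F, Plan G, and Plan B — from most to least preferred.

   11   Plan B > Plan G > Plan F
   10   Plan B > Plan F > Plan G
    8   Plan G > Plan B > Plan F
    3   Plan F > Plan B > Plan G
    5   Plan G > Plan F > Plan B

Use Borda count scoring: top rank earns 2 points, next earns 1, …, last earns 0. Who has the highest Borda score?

Plan B

Borda scores:
  Plan F: 11·0 + 10·1 + 8·0 + 3·2 + 5·1 = 21
  Plan G: 11·1 + 10·0 + 8·2 + 3·0 + 5·2 = 37
  Plan B: 11·2 + 10·2 + 8·1 + 3·1 + 5·0 = 53
Plan B has the highest total.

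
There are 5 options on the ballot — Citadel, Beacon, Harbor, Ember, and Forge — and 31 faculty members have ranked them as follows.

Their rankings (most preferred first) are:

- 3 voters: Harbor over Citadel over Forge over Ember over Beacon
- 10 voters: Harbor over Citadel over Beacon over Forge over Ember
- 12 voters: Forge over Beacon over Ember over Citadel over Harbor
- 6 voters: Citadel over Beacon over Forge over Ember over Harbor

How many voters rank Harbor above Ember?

13

Ballots ranking Harbor above Ember: 3+10 = 13.
Ballots ranking Ember above Harbor: 12+6 = 18.
So 13 of 31 voters prefer Harbor to Ember.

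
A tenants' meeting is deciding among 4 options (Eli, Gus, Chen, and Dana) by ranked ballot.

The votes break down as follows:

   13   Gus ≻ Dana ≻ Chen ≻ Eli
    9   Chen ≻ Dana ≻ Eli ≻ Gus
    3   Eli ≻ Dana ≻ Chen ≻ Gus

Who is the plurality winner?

First-place vote totals:
  Eli: 3
  Gus: 13
  Chen: 9
  Dana: 0
Gus has the most first-place votes.

Gus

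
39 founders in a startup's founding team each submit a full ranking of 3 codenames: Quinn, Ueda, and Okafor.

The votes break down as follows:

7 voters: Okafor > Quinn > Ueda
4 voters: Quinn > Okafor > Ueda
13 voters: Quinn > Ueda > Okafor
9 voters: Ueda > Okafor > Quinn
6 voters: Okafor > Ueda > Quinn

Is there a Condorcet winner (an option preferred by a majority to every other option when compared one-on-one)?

Head-to-head results (39 voters total):
Quinn vs Ueda: Quinn wins 24–15.
Quinn vs Okafor: Okafor wins 22–17.
Ueda vs Okafor: Ueda wins 22–17.
No candidate beats all others: Quinn beats Ueda beats Okafor beats Quinn, a majority cycle.

No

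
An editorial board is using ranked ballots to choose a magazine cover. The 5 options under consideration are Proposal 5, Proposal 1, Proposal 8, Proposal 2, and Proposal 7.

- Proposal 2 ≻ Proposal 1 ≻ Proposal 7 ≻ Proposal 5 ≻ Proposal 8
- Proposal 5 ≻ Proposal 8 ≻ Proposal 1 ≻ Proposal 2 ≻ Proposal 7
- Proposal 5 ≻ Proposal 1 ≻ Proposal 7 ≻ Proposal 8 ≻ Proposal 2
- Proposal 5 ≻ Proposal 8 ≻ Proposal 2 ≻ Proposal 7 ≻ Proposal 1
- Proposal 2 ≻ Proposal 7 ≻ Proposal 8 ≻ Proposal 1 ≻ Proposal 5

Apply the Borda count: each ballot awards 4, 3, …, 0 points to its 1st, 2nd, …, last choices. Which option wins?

Borda scores:
  Proposal 5: 1 + 4 + 4 + 4 + 0 = 13
  Proposal 1: 3 + 2 + 3 + 0 + 1 = 9
  Proposal 8: 0 + 3 + 1 + 3 + 2 = 9
  Proposal 2: 4 + 1 + 0 + 2 + 4 = 11
  Proposal 7: 2 + 0 + 2 + 1 + 3 = 8
Proposal 5 has the highest total.

Proposal 5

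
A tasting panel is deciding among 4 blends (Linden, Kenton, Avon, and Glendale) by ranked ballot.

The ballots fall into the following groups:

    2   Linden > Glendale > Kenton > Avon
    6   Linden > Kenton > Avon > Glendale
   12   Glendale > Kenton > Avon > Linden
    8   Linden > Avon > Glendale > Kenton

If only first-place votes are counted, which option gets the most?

Linden

First-place vote totals:
  Linden: 16
  Kenton: 0
  Avon: 0
  Glendale: 12
Linden has the most first-place votes.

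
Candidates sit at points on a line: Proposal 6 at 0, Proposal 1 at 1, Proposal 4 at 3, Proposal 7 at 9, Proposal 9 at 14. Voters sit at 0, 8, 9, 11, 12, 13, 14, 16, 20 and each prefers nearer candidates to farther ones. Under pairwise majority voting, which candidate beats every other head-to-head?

With single-peaked preferences on a line, the Condorcet winner is the candidate closest to the median voter.
The median voter (position 12) is closest to Proposal 9 at 14.
Check: Proposal 9 vs Proposal 4 — voters closer to Proposal 9: 7 of 9.

Proposal 9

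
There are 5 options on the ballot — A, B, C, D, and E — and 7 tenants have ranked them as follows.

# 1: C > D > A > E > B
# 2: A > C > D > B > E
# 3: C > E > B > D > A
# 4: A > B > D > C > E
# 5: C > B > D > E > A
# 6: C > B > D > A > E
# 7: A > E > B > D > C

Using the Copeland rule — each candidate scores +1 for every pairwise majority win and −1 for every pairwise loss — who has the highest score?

C

Pairwise results:
  A vs B: A wins 4–3.
  A vs C: C wins 4–3.
  A vs D: D wins 4–3.
  A vs E: A wins 5–2.
  B vs C: C wins 5–2.
  B vs D: B wins 5–2.
  B vs E: B wins 4–3.
  C vs D: C wins 5–2.
  C vs E: C wins 6–1.
  D vs E: D wins 5–2.
Copeland scores (wins − losses):
  A: 2 − 2 = 0
  B: 2 − 2 = 0
  C: 4 − 0 = 4
  D: 2 − 2 = 0
  E: 0 − 4 = -4
C has the best Copeland score.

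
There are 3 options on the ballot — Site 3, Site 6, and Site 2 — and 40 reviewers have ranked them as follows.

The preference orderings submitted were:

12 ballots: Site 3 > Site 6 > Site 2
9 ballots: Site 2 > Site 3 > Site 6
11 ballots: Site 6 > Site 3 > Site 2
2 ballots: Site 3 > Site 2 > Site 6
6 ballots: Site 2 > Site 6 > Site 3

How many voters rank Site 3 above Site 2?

Ballots ranking Site 3 above Site 2: 12+11+2 = 25.
Ballots ranking Site 2 above Site 3: 9+6 = 15.
So 25 of 40 voters prefer Site 3 to Site 2.

25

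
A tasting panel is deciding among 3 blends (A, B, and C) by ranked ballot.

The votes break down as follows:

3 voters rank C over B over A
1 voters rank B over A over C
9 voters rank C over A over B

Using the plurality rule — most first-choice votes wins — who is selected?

First-place vote totals:
  A: 0
  B: 1
  C: 12
C has the most first-place votes.

C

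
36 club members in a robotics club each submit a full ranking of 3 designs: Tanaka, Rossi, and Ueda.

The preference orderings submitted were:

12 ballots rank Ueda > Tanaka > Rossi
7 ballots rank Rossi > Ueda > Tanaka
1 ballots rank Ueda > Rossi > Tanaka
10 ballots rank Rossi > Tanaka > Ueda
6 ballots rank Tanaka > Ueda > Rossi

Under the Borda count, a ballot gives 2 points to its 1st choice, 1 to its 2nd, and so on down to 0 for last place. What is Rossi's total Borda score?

35

Borda scores:
  Tanaka: 12·1 + 7·0 + 0 + 10·1 + 6·2 = 34
  Rossi: 12·0 + 7·2 + 1 + 10·2 + 6·0 = 35
  Ueda: 12·2 + 7·1 + 2 + 10·0 + 6·1 = 39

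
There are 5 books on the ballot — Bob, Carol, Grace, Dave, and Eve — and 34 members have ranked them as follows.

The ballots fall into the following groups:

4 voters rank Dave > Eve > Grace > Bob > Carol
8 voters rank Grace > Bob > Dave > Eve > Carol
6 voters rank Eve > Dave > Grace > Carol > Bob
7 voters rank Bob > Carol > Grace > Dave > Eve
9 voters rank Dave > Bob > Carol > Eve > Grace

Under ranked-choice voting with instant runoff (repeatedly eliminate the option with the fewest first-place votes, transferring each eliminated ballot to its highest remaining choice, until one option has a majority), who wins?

Dave

Round 1: Dave 13, Grace 8, Bob 7, Eve 6, Carol 0. Carol has the fewest and is eliminated.
Round 2: Dave 13, Grace 8, Bob 7, Eve 6. Eve has the fewest and is eliminated.
Round 3: Dave 19, Grace 8, Bob 7. Dave has a majority.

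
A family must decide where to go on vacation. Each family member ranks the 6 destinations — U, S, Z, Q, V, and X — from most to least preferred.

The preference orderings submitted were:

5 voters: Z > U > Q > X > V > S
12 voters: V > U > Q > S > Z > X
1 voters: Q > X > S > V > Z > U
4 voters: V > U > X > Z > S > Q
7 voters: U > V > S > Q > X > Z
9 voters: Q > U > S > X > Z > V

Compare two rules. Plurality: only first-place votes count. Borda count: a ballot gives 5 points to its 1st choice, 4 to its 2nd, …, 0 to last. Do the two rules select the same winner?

Plurality first-place counts: U 7, S 0, Z 5, Q 10, V 16, X 0 → V.
Borda totals: U 155, S 79, Z 55, Q 115, V 115, X 51 → U.
The two rules disagree: plurality picks V, Borda picks U.

No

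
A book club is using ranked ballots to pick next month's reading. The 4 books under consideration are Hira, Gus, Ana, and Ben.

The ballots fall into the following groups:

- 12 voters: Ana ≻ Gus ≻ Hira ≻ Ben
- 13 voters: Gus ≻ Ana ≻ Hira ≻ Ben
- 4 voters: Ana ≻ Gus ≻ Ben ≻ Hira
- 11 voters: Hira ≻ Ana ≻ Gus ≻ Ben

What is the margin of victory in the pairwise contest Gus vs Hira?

Ballots ranking Gus above Hira: 12+13+4 = 29.
Ballots ranking Hira above Gus: 11.
Gus wins 29–11, a margin of 18.

18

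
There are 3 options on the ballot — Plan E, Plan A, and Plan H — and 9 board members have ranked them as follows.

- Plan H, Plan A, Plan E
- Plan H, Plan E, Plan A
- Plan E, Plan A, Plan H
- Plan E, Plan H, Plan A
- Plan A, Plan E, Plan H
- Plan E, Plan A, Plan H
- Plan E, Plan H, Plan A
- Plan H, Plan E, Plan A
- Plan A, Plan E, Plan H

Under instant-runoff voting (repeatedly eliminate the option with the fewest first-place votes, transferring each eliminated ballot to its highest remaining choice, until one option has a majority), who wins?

Plan E

Round 1: Plan E 4, Plan H 3, Plan A 2. Plan A has the fewest and is eliminated.
Round 2: Plan E 6, Plan H 3. Plan E has a majority.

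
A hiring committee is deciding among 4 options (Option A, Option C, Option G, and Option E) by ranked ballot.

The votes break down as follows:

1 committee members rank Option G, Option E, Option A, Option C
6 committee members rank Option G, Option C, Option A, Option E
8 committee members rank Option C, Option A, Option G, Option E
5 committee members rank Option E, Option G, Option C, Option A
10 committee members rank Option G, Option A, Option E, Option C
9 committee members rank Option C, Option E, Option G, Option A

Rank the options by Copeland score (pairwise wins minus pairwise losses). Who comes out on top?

Pairwise results:
  Option A vs Option C: Option C wins 28–11.
  Option A vs Option G: Option G wins 31–8.
  Option A vs Option E: Option A wins 24–15.
  Option C vs Option G: Option G wins 22–17.
  Option C vs Option E: Option C wins 23–16.
  Option G vs Option E: Option G wins 25–14.
Copeland scores (wins − losses):
  Option A: 1 − 2 = -1
  Option C: 2 − 1 = 1
  Option G: 3 − 0 = 3
  Option E: 0 − 3 = -3
Option G has the best Copeland score.

Option G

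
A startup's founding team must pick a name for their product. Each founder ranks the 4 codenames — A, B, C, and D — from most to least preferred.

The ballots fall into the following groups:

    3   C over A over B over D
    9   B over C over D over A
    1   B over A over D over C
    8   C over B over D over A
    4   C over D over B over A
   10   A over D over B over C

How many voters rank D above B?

14

Ballots ranking D above B: 4+10 = 14.
Ballots ranking B above D: 3+9+1+8 = 21.
So 14 of 35 voters prefer D to B.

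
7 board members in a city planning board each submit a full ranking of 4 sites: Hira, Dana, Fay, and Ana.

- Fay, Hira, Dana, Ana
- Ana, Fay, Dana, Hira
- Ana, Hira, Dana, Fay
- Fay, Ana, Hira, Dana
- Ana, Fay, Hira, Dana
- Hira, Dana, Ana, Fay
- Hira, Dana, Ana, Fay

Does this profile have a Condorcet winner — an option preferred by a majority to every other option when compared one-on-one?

Yes

Head-to-head results (7 voters total):
Hira vs Dana: Hira wins 6–1.
Hira vs Fay: Fay wins 4–3.
Hira vs Ana: Ana wins 4–3.
Dana vs Fay: Fay wins 4–3.
Dana vs Ana: Ana wins 4–3.
Fay vs Ana: Ana wins 5–2.
Ana beats each rival — Hira (4–3), Dana (4–3), Fay (5–2) — so Ana is the Condorcet winner.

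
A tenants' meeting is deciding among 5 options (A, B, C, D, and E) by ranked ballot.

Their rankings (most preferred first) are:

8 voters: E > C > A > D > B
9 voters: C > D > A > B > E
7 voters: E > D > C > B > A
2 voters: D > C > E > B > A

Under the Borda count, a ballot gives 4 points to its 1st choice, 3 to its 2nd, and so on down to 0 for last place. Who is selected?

C

Borda scores:
  A: 8·2 + 9·2 + 7·0 + 2·0 = 34
  B: 8·0 + 9·1 + 7·1 + 2·1 = 18
  C: 8·3 + 9·4 + 7·2 + 2·3 = 80
  D: 8·1 + 9·3 + 7·3 + 2·4 = 64
  E: 8·4 + 9·0 + 7·4 + 2·2 = 64
C has the highest total.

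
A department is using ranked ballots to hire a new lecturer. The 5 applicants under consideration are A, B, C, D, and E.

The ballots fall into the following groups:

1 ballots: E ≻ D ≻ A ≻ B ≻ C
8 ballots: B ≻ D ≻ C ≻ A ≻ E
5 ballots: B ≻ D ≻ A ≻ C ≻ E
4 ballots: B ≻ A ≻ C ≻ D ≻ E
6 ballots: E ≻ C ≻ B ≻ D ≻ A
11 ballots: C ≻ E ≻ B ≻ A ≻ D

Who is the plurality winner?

B

First-place vote totals:
  A: 0
  B: 17
  C: 11
  D: 0
  E: 7
B has the most first-place votes.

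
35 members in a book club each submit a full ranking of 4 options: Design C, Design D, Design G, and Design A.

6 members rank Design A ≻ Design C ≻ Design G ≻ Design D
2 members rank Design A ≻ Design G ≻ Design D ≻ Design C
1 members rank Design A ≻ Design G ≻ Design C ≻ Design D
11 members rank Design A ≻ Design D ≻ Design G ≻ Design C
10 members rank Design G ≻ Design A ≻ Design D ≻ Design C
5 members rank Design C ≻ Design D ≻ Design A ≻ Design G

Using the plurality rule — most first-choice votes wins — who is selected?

First-place vote totals:
  Design C: 5
  Design D: 0
  Design G: 10
  Design A: 20
Design A has the most first-place votes.

Design A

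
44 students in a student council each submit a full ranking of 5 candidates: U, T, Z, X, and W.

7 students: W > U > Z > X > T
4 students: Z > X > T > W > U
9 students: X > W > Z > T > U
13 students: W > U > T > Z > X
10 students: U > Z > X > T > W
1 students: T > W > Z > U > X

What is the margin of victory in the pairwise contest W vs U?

Ballots ranking W above U: 7+4+9+13+1 = 34.
Ballots ranking U above W: 10.
W wins 34–10, a margin of 24.

24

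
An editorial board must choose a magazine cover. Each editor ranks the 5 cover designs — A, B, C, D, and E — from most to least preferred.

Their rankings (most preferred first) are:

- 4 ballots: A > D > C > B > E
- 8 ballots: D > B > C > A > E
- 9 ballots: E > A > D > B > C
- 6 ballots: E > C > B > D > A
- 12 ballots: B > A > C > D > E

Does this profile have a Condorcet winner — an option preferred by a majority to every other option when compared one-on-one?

No

Head-to-head results (39 voters total):
A vs B: B wins 26–13.
A vs C: A wins 25–14.
A vs D: A wins 25–14.
A vs E: A wins 24–15.
B vs C: B wins 29–10.
B vs D: D wins 21–18.
B vs E: B wins 24–15.
C vs D: D wins 21–18.
C vs E: C wins 24–15.
D vs E: D wins 24–15.
No candidate beats all others: A beats D beats B beats A, a majority cycle.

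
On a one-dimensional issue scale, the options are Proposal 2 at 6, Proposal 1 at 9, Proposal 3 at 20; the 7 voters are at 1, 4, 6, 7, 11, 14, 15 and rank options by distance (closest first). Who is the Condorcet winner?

Proposal 2

With single-peaked preferences on a line, the Condorcet winner is the candidate closest to the median voter.
The median voter (position 7) is closest to Proposal 2 at 6.
Check: Proposal 2 vs Proposal 1 — voters closer to Proposal 2: 4 of 7.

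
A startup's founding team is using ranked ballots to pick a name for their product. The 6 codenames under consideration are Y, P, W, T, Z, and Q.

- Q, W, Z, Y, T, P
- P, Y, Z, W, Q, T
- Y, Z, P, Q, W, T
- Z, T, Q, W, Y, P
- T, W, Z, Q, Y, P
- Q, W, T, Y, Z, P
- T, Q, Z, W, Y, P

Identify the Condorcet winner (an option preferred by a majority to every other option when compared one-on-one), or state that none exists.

Head-to-head results (7 voters total):
Y vs P: Y wins 6–1.
Y vs W: W wins 5–2.
Y vs T: T wins 4–3.
Y vs Z: Z wins 4–3.
Y vs Q: Q wins 5–2.
P vs W: W wins 5–2.
P vs T: T wins 5–2.
P vs Z: Z wins 6–1.
P vs Q: Q wins 5–2.
W vs T: W wins 4–3.
W vs Z: Z wins 4–3.
W vs Q: Q wins 5–2.
T vs Z: Z wins 4–3.
T vs Q: Q wins 4–3.
Z vs Q: Z wins 4–3.
Z beats each rival — Y (4–3), P (6–1), W (4–3), T (4–3), Q (4–3) — so Z is the Condorcet winner.

Z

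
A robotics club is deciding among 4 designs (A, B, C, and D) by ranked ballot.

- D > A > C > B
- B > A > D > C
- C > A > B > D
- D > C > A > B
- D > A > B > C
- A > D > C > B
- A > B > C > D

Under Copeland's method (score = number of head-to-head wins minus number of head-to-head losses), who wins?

A

Pairwise results:
  A vs B: A wins 6–1.
  A vs C: A wins 5–2.
  A vs D: A wins 4–3.
  B vs C: C wins 4–3.
  B vs D: D wins 4–3.
  C vs D: D wins 5–2.
Copeland scores (wins − losses):
  A: 3 − 0 = 3
  B: 0 − 3 = -3
  C: 1 − 2 = -1
  D: 2 − 1 = 1
A has the best Copeland score.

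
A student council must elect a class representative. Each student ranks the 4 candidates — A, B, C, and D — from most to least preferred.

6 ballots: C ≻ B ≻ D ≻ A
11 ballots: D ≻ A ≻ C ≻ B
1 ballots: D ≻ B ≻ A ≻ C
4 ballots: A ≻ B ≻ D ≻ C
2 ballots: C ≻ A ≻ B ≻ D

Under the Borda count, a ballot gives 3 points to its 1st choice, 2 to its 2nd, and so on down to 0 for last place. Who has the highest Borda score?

D

Borda scores:
  A: 6·0 + 11·2 + 1 + 4·3 + 2·2 = 39
  B: 6·2 + 11·0 + 2 + 4·2 + 2·1 = 24
  C: 6·3 + 11·1 + 0 + 4·0 + 2·3 = 35
  D: 6·1 + 11·3 + 3 + 4·1 + 2·0 = 46
D has the highest total.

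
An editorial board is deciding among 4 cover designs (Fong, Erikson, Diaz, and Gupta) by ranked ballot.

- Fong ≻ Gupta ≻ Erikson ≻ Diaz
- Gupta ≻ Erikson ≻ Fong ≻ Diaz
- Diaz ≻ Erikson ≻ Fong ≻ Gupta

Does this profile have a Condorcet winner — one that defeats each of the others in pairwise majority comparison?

Head-to-head results (3 voters total):
Fong vs Erikson: Erikson wins 2–1.
Fong vs Diaz: Fong wins 2–1.
Fong vs Gupta: Fong wins 2–1.
Erikson vs Diaz: Erikson wins 2–1.
Erikson vs Gupta: Gupta wins 2–1.
Diaz vs Gupta: Gupta wins 2–1.
No candidate beats all others: Fong beats Gupta beats Erikson beats Fong, a majority cycle.

No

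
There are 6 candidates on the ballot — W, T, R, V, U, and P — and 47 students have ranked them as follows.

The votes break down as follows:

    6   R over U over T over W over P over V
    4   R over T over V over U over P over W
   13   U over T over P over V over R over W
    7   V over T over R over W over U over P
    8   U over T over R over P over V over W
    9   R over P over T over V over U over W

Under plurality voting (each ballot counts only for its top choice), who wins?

First-place vote totals:
  W: 0
  T: 0
  R: 19
  V: 7
  U: 21
  P: 0
U has the most first-place votes.

U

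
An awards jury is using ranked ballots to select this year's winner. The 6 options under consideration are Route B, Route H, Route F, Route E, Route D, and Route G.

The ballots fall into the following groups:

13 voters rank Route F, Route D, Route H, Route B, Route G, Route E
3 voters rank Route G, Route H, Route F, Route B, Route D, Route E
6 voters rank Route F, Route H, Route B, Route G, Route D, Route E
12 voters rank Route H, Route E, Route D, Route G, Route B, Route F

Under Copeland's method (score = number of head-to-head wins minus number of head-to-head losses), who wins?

Pairwise results:
  Route B vs Route H: Route H wins 34–0.
  Route B vs Route F: Route F wins 22–12.
  Route B vs Route E: Route B wins 22–12.
  Route B vs Route D: Route D wins 25–9.
  Route B vs Route G: Route B wins 19–15.
  Route H vs Route F: Route F wins 19–15.
  Route H vs Route E: Route H wins 34–0.
  Route H vs Route D: Route H wins 21–13.
  Route H vs Route G: Route H wins 31–3.
  Route F vs Route E: Route F wins 22–12.
  Route F vs Route D: Route F wins 22–12.
  Route F vs Route G: Route F wins 19–15.
  Route E vs Route D: Route D wins 22–12.
  Route E vs Route G: Route G wins 22–12.
  Route D vs Route G: Route D wins 25–9.
Copeland scores (wins − losses):
  Route B: 2 − 3 = -1
  Route H: 4 − 1 = 3
  Route F: 5 − 0 = 5
  Route E: 0 − 5 = -5
  Route D: 3 − 2 = 1
  Route G: 1 − 4 = -3
Route F has the best Copeland score.

Route F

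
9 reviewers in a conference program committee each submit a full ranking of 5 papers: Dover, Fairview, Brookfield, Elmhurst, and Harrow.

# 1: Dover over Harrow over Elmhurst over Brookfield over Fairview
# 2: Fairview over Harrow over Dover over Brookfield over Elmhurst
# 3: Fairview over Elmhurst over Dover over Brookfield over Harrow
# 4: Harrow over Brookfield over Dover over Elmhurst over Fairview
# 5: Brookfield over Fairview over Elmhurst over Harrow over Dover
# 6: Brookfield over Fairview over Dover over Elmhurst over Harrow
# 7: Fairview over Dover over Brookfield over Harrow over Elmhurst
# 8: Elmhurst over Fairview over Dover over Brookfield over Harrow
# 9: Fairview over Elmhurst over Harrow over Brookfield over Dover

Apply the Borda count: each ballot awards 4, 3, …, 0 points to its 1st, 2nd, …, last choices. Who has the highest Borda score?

Fairview

Borda scores:
  Dover: 4 + 2 + 2 + 2 + 0 + 2 + 3 + 2 + 0 = 17
  Fairview: 0 + 4 + 4 + 0 + 3 + 3 + 4 + 3 + 4 = 25
  Brookfield: 1 + 1 + 1 + 3 + 4 + 4 + 2 + 1 + 1 = 18
  Elmhurst: 2 + 0 + 3 + 1 + 2 + 1 + 0 + 4 + 3 = 16
  Harrow: 3 + 3 + 0 + 4 + 1 + 0 + 1 + 0 + 2 = 14
Fairview has the highest total.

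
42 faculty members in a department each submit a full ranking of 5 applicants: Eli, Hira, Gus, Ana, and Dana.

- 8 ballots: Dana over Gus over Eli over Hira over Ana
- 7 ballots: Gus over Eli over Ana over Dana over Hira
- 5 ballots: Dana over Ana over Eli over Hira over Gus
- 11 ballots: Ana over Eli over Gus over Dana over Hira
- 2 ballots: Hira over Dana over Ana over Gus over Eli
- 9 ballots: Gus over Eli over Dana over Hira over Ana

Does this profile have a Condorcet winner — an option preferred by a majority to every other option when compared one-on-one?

Head-to-head results (42 voters total):
Eli vs Hira: Eli wins 40–2.
Eli vs Gus: Gus wins 26–16.
Eli vs Ana: Eli wins 24–18.
Eli vs Dana: Eli wins 27–15.
Hira vs Gus: Gus wins 35–7.
Hira vs Ana: Ana wins 23–19.
Hira vs Dana: Dana wins 40–2.
Gus vs Ana: Gus wins 24–18.
Gus vs Dana: Gus wins 27–15.
Ana vs Dana: Dana wins 24–18.
Gus beats each rival — Eli (26–16), Hira (35–7), Ana (24–18), Dana (27–15) — so Gus is the Condorcet winner.

Yes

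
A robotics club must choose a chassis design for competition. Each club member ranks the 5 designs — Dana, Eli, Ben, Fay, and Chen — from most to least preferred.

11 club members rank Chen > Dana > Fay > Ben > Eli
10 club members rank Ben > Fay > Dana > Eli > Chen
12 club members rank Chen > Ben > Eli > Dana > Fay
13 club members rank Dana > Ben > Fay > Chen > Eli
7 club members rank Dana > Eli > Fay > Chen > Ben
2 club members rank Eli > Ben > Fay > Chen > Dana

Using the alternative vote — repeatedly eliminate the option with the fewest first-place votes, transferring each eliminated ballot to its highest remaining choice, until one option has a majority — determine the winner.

Round 1: Chen 23, Dana 20, Ben 10, Eli 2, Fay 0. Fay has the fewest and is eliminated.
Round 2: Chen 23, Dana 20, Ben 10, Eli 2. Eli has the fewest and is eliminated.
Round 3: Chen 23, Dana 20, Ben 12. Ben has the fewest and is eliminated.
Round 4: Dana 30, Chen 25. Dana has a majority.

Dana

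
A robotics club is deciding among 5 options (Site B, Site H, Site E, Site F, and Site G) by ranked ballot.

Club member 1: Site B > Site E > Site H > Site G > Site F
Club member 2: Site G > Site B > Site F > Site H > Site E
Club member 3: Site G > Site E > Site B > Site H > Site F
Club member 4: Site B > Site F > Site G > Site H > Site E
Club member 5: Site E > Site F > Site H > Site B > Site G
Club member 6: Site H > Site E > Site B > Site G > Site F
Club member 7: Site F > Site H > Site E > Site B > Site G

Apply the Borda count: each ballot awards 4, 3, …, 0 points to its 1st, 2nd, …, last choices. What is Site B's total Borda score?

Borda scores:
  Site B: 4 + 3 + 2 + 4 + 1 + 2 + 1 = 17
  Site H: 2 + 1 + 1 + 1 + 2 + 4 + 3 = 14
  Site E: 3 + 0 + 3 + 0 + 4 + 3 + 2 = 15
  Site F: 0 + 2 + 0 + 3 + 3 + 0 + 4 = 12
  Site G: 1 + 4 + 4 + 2 + 0 + 1 + 0 = 12

17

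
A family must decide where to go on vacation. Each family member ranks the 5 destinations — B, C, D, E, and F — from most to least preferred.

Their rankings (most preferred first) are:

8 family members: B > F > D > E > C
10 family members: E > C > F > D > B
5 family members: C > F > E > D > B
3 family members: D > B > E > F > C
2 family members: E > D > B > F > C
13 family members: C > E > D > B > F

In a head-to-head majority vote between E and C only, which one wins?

Ballots ranking E above C: 8+10+3+2 = 23.
Ballots ranking C above E: 5+13 = 18.
E wins the head-to-head, 23–18.

E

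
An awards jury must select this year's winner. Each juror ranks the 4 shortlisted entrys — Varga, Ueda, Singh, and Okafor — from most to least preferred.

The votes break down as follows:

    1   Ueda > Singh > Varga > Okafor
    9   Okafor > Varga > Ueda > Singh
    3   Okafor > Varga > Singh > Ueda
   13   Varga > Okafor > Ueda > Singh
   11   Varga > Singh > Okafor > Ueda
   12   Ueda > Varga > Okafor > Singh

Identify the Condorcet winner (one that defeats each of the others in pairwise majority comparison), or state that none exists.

Varga

Head-to-head results (49 voters total):
Varga vs Ueda: Varga wins 36–13.
Varga vs Singh: Varga wins 48–1.
Varga vs Okafor: Varga wins 37–12.
Ueda vs Singh: Ueda wins 35–14.
Ueda vs Okafor: Okafor wins 36–13.
Singh vs Okafor: Okafor wins 37–12.
Varga beats each rival — Ueda (36–13), Singh (48–1), Okafor (37–12) — so Varga is the Condorcet winner.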